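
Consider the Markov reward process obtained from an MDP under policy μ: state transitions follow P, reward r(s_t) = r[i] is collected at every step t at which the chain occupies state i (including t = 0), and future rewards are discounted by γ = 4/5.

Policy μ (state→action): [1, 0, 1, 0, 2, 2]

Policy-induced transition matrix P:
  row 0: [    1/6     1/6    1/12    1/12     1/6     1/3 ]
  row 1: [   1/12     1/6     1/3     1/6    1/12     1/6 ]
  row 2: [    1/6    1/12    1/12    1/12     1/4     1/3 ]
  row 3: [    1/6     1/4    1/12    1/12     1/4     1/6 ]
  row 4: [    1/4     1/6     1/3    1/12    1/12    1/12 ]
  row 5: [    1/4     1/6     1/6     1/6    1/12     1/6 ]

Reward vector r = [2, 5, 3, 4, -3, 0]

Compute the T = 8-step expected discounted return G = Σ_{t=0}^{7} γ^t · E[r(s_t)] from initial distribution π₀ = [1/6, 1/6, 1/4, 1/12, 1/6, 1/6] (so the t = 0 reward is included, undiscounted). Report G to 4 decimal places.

t=0: π = [0.1667, 0.1667, 0.2500, 0.0833, 0.1667, 0.1667], E[r] = 1.7500, γ^t·E[r] = 1.750000, running G = 1.750000
t=1: π = [0.1806, 0.1528, 0.1806, 0.1111, 0.1528, 0.2222], E[r] = 1.6528, γ^t·E[r] = 1.322222, running G = 3.072222
t=2: π = [0.1852, 0.1609, 0.1782, 0.1146, 0.1470, 0.2141], E[r] = 1.7269, γ^t·E[r] = 1.105185, running G = 4.177407
t=3: π = [0.1834, 0.1614, 0.1781, 0.1146, 0.1476, 0.2150], E[r] = 1.7236, γ^t·E[r] = 0.882469, running G = 5.059877
t=4: π = [0.1834, 0.1614, 0.1785, 0.1147, 0.1474, 0.2146], E[r] = 1.7257, γ^t·E[r] = 0.706864, running G = 5.766741
t=5: π = [0.1834, 0.1614, 0.1784, 0.1147, 0.1475, 0.2147], E[r] = 1.7250, γ^t·E[r] = 0.565241, running G = 6.331982
t=6: π = [0.1834, 0.1614, 0.1784, 0.1147, 0.1475, 0.2147], E[r] = 1.7252, γ^t·E[r] = 0.452245, running G = 6.784227
t=7: π = [0.1834, 0.1614, 0.1784, 0.1147, 0.1475, 0.2147], E[r] = 1.7251, γ^t·E[r] = 0.361783, running G = 7.146011

G = 7.1460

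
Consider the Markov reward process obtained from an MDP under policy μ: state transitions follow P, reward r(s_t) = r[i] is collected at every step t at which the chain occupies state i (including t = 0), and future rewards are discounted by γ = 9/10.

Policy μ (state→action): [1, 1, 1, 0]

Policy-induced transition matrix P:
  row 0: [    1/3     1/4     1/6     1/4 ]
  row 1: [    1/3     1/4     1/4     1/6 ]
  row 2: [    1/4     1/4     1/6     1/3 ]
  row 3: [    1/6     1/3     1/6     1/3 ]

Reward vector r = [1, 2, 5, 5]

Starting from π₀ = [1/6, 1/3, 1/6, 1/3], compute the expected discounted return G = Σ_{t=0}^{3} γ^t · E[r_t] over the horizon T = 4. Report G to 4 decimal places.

t=0: π = [0.1667, 0.3333, 0.1667, 0.3333], E[r] = 3.3333, γ^t·E[r] = 3.333333, running G = 3.333333
t=1: π = [0.2639, 0.2778, 0.1944, 0.2639], E[r] = 3.1111, γ^t·E[r] = 2.800000, running G = 6.133333
t=2: π = [0.2731, 0.2720, 0.1898, 0.2650], E[r] = 3.0914, γ^t·E[r] = 2.504063, running G = 8.637396
t=3: π = [0.2733, 0.2721, 0.1893, 0.2652], E[r] = 3.0904, γ^t·E[r] = 2.252883, running G = 10.890279

G = 10.8903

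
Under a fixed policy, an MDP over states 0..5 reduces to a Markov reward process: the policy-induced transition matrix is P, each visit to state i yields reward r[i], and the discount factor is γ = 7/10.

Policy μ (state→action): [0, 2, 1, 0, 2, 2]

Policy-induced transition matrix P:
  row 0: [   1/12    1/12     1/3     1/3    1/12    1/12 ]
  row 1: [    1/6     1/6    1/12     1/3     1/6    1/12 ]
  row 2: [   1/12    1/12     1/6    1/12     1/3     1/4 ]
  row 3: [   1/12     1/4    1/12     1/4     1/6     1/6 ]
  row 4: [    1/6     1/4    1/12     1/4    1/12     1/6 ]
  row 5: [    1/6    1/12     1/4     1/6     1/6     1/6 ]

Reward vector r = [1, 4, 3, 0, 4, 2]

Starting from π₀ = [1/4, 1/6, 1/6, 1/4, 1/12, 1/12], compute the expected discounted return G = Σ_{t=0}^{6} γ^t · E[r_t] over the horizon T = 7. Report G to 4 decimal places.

t=0: π = [0.2500, 0.1667, 0.1667, 0.2500, 0.0833, 0.0833], E[r] = 1.9167, γ^t·E[r] = 1.916667, running G = 1.916667
t=1: π = [0.1111, 0.1528, 0.1736, 0.2500, 0.1667, 0.1458], E[r] = 2.2014, γ^t·E[r] = 1.540972, running G = 3.457639
t=2: π = [0.1221, 0.1655, 0.1499, 0.2309, 0.1725, 0.1591], E[r] = 2.2419, γ^t·E[r] = 1.098530, running G = 4.556169
t=3: π = [0.1248, 0.1644, 0.1529, 0.2357, 0.1671, 0.1552], E[r] = 2.2196, γ^t·E[r] = 0.761312, running G = 5.317481
t=4: π = [0.1239, 0.1642, 0.1531, 0.2357, 0.1678, 0.1553], E[r] = 2.2219, γ^t·E[r] = 0.533469, running G = 5.850950
t=5: π = [0.1239, 0.1643, 0.1530, 0.2355, 0.1679, 0.1554], E[r] = 2.2222, γ^t·E[r] = 0.373488, running G = 6.224438
t=6: π = [0.1240, 0.1643, 0.1530, 0.2356, 0.1678, 0.1554], E[r] = 2.2221, γ^t·E[r] = 0.261423, running G = 6.485860

G = 6.4859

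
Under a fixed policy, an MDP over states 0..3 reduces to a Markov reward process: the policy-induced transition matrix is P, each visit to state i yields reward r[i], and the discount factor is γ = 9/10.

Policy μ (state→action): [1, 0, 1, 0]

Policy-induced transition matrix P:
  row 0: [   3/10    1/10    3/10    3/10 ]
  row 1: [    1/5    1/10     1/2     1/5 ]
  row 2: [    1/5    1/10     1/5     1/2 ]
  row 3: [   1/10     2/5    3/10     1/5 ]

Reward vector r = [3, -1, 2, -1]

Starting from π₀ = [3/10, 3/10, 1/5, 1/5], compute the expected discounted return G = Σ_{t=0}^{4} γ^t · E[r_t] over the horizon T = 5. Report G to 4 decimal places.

G = 3.0432

t=0: π = [0.3000, 0.3000, 0.2000, 0.2000], E[r] = 0.8000, γ^t·E[r] = 0.800000, running G = 0.800000
t=1: π = [0.2100, 0.1600, 0.3400, 0.2900], E[r] = 0.8600, γ^t·E[r] = 0.774000, running G = 1.574000
t=2: π = [0.1920, 0.1870, 0.2980, 0.3230], E[r] = 0.6620, γ^t·E[r] = 0.536220, running G = 2.110220
t=3: π = [0.1869, 0.1969, 0.3076, 0.3086], E[r] = 0.6704, γ^t·E[r] = 0.488722, running G = 2.598942
t=4: π = [0.1878, 0.1926, 0.3086, 0.3110], E[r] = 0.6772, γ^t·E[r] = 0.444298, running G = 3.043239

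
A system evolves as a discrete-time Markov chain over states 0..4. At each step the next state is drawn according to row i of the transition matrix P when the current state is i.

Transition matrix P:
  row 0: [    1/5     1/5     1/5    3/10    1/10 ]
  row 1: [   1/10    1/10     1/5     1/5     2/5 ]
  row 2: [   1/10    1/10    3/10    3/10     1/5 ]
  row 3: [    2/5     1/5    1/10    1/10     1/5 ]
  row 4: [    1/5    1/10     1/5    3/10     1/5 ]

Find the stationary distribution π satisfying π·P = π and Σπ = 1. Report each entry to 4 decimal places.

π = [0.2135, 0.1451, 0.1958, 0.2379, 0.2077]

Balance equations π_j = Σ_i π_i·P[i][j]:
  π_0 = 1/5·π_0 + 1/10·π_1 + 1/10·π_2 + 2/5·π_3 + 1/5·π_4
  π_1 = 1/5·π_0 + 1/10·π_1 + 1/10·π_2 + 1/5·π_3 + 1/10·π_4
  π_2 = 1/5·π_0 + 1/5·π_1 + 3/10·π_2 + 1/10·π_3 + 1/5·π_4
  π_3 = 3/10·π_0 + 1/5·π_1 + 3/10·π_2 + 1/10·π_3 + 3/10·π_4
  normalize: π_0 + π_1 + π_2 + π_3 + π_4 = 1
Solving the linear system gives exactly π = [2352/11017, 1599/11017, 2157/11017, 2621/11017, 2288/11017].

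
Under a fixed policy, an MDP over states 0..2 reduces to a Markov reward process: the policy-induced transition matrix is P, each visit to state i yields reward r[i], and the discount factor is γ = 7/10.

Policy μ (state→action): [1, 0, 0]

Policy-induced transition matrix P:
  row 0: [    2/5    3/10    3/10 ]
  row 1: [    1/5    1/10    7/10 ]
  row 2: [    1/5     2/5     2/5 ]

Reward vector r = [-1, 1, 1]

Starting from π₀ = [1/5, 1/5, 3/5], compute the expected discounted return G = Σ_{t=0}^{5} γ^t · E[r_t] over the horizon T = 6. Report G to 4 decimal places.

t=0: π = [0.2000, 0.2000, 0.6000], E[r] = 0.6000, γ^t·E[r] = 0.600000, running G = 0.600000
t=1: π = [0.2400, 0.3200, 0.4400], E[r] = 0.5200, γ^t·E[r] = 0.364000, running G = 0.964000
t=2: π = [0.2480, 0.2800, 0.4720], E[r] = 0.5040, γ^t·E[r] = 0.246960, running G = 1.210960
t=3: π = [0.2496, 0.2912, 0.4592], E[r] = 0.5008, γ^t·E[r] = 0.171774, running G = 1.382734
t=4: π = [0.2499, 0.2877, 0.4624], E[r] = 0.5002, γ^t·E[r] = 0.120088, running G = 1.502823
t=5: π = [0.2500, 0.2887, 0.4613], E[r] = 0.5000, γ^t·E[r] = 0.084040, running G = 1.586863

G = 1.5869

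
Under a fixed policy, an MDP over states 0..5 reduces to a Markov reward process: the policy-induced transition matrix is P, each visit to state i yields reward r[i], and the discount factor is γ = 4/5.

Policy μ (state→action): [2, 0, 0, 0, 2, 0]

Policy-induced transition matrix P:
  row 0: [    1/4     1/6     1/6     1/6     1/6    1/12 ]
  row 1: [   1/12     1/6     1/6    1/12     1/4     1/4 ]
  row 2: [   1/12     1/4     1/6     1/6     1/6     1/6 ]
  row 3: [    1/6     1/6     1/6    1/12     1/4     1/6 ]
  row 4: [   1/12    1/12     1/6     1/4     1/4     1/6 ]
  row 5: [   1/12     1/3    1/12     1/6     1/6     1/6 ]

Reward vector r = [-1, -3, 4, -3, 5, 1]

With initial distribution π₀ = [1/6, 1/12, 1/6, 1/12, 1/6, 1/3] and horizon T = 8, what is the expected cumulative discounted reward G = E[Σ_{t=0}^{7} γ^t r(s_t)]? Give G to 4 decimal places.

G = 3.1496

t=0: π = [0.1667, 0.0833, 0.1667, 0.0833, 0.1667, 0.3333], E[r] = 1.1667, γ^t·E[r] = 1.166667, running G = 1.166667
t=1: π = [0.1181, 0.2222, 0.1389, 0.1667, 0.1944, 0.1597], E[r] = 0.4028, γ^t·E[r] = 0.322222, running G = 1.488889
t=2: π = [0.1169, 0.1887, 0.1534, 0.1505, 0.2153, 0.1753], E[r] = 0.7309, γ^t·E[r] = 0.467778, running G = 1.956667
t=3: π = [0.1154, 0.1907, 0.1521, 0.1563, 0.2129, 0.1726], E[r] = 0.6886, γ^t·E[r] = 0.352568, running G = 2.309235
t=4: π = [0.1156, 0.1904, 0.1523, 0.1555, 0.2133, 0.1729], E[r] = 0.6956, γ^t·E[r] = 0.284899, running G = 2.594133
t=5: π = [0.1156, 0.1904, 0.1523, 0.1556, 0.2133, 0.1729], E[r] = 0.6946, γ^t·E[r] = 0.227609, running G = 2.821743
t=6: π = [0.1156, 0.1904, 0.1523, 0.1556, 0.2133, 0.1729], E[r] = 0.6947, γ^t·E[r] = 0.182122, running G = 3.003865
t=7: π = [0.1156, 0.1904, 0.1523, 0.1556, 0.2133, 0.1729], E[r] = 0.6947, γ^t·E[r] = 0.145694, running G = 3.149559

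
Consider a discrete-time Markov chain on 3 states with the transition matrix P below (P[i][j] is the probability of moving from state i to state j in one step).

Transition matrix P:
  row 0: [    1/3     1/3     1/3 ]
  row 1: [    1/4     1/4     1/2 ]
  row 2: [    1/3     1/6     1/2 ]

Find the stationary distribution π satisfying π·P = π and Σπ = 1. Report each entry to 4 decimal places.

π = [0.3134, 0.2388, 0.4478]

Balance equations π_j = Σ_i π_i·P[i][j]:
  π_0 = 1/3·π_0 + 1/4·π_1 + 1/3·π_2
  π_1 = 1/3·π_0 + 1/4·π_1 + 1/6·π_2
  normalize: π_0 + π_1 + π_2 = 1
Solving the linear system gives exactly π = [21/67, 16/67, 30/67].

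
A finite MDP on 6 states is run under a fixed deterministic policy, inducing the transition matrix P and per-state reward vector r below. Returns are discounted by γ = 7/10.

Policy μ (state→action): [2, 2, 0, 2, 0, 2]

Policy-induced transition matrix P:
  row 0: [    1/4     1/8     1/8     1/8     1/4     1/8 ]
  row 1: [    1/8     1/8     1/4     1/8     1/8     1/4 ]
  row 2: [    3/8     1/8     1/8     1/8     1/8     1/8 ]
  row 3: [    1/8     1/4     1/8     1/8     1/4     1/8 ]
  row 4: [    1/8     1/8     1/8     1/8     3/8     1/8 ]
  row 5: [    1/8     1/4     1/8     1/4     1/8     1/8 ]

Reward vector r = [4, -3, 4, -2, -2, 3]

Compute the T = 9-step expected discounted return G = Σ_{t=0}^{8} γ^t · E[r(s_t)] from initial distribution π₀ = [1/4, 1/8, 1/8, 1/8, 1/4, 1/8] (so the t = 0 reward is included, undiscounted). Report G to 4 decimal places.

t=0: π = [0.2500, 0.1250, 0.1250, 0.1250, 0.2500, 0.1250], E[r] = 0.7500, γ^t·E[r] = 0.750000, running G = 0.750000
t=1: π = [0.1875, 0.1563, 0.1406, 0.1406, 0.2344, 0.1406], E[r] = 0.5156, γ^t·E[r] = 0.360938, running G = 1.110938
t=2: π = [0.1836, 0.1602, 0.1445, 0.1426, 0.2246, 0.1445], E[r] = 0.5313, γ^t·E[r] = 0.260313, running G = 1.371250
t=3: π = [0.1841, 0.1609, 0.1450, 0.1431, 0.2219, 0.1450], E[r] = 0.5388, γ^t·E[r] = 0.184815, running G = 1.556065
t=4: π = [0.1843, 0.1610, 0.1451, 0.1431, 0.2214, 0.1451], E[r] = 0.5408, γ^t·E[r] = 0.129847, running G = 1.685911
t=5: π = [0.1843, 0.1610, 0.1451, 0.1431, 0.2213, 0.1451], E[r] = 0.5412, γ^t·E[r] = 0.090964, running G = 1.776875
t=6: π = [0.1843, 0.1610, 0.1451, 0.1431, 0.2212, 0.1451], E[r] = 0.5413, γ^t·E[r] = 0.063684, running G = 1.840559
t=7: π = [0.1843, 0.1610, 0.1451, 0.1431, 0.2212, 0.1451], E[r] = 0.5413, γ^t·E[r] = 0.044580, running G = 1.885139
t=8: π = [0.1843, 0.1610, 0.1451, 0.1431, 0.2212, 0.1451], E[r] = 0.5413, γ^t·E[r] = 0.031206, running G = 1.916345

G = 1.9163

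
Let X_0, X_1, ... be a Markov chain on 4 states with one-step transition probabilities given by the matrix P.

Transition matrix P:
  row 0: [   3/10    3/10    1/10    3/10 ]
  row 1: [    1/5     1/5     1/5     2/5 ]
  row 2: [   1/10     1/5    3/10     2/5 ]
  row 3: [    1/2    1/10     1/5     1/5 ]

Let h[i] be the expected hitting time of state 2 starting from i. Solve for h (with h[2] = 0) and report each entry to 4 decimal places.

First-step conditioning: h[2] = 0; for i ≠ 2, h[i] = 1 + Σ_k P[i][k]·h[k].
  h[0] = 1 + 3/10·h[0] + 3/10·h[1] + 3/10·h[3]
  h[1] = 1 + 1/5·h[0] + 1/5·h[1] + 2/5·h[3]
  h[3] = 1 + 1/2·h[0] + 1/10·h[1] + 1/5·h[3]
Solving the 3×3 linear system over states ≠ 2 gives exactly h = [205/31, 185/31, 0, 190/31] (h[2] = 0 is the target).

h = [6.6129, 5.9677, 0.0000, 6.1290]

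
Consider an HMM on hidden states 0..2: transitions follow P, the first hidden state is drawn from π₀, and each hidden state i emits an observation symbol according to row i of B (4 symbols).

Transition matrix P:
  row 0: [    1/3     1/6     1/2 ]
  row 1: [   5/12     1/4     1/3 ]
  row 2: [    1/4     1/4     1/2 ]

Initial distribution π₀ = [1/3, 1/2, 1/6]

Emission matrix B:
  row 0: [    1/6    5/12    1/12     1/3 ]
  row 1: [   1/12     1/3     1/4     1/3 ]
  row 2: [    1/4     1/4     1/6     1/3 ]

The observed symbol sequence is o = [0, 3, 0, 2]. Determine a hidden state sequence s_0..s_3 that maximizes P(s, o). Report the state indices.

path = [0, 2, 2, 2]

t=0: δ = [5.556e-02, 4.167e-02, 4.167e-02]  (obs o_0=0)
t=1: δ = [6.173e-03, 3.472e-03, 9.259e-03]  ψ = [0, 1, 0]  (obs o_1=3)
t=2: δ = [3.858e-04, 1.929e-04, 1.157e-03]  ψ = [2, 2, 2]  (obs o_2=0)
t=3: δ = [2.411e-05, 7.234e-05, 9.645e-05]  ψ = [2, 2, 2]  (obs o_3=2)
backtrack: best end state = 2; path = [0, 2, 2, 2]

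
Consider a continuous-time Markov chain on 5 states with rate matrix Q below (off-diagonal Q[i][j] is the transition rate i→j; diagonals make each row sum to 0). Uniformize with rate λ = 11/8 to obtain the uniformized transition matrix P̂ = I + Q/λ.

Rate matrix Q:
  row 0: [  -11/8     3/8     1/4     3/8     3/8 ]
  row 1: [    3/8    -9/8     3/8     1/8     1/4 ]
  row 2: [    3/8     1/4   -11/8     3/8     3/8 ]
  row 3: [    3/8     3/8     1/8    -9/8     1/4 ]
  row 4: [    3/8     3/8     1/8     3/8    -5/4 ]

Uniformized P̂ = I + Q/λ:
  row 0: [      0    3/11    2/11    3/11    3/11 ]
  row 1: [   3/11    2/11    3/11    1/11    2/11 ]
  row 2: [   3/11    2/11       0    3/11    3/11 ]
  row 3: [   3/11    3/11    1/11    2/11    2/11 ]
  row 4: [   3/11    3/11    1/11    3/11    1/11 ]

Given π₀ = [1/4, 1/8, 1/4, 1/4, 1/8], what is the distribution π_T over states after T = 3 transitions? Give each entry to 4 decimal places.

t=0: π = [0.2500, 0.1250, 0.2500, 0.2500, 0.1250]
t=1: π = [0.2045, 0.2386, 0.1136, 0.2273, 0.2159]
t=2: π = [0.2169, 0.2407, 0.1426, 0.2087, 0.1911]
t=3: π = [0.2136, 0.2379, 0.1414, 0.2100, 0.1971]

π = [0.2136, 0.2379, 0.1414, 0.2100, 0.1971]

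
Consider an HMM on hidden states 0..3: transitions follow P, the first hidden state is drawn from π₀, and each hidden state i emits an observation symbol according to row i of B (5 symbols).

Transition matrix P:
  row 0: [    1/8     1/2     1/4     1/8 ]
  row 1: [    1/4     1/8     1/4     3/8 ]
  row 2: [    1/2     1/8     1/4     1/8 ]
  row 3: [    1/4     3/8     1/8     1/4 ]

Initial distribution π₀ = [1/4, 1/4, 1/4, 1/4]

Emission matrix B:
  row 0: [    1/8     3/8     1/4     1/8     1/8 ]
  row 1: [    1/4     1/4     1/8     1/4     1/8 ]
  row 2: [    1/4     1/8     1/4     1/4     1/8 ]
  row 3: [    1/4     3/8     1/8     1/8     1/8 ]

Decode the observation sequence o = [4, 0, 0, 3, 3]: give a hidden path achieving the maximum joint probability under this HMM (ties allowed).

t=0: δ = [3.125e-02, 3.125e-02, 3.125e-02, 3.125e-02]  (obs o_0=4)
t=1: δ = [1.953e-03, 3.906e-03, 1.953e-03, 2.930e-03]  ψ = [2, 0, 0, 1]  (obs o_1=0)
t=2: δ = [1.221e-04, 2.747e-04, 2.441e-04, 3.662e-04]  ψ = [1, 3, 1, 1]  (obs o_2=0)
t=3: δ = [1.526e-05, 3.433e-05, 1.717e-05, 1.287e-05]  ψ = [2, 3, 1, 1]  (obs o_3=3)
t=4: δ = [1.073e-06, 1.907e-06, 2.146e-06, 1.609e-06]  ψ = [1, 0, 1, 1]  (obs o_4=3)
backtrack: best end state = 2; path = [0, 1, 3, 1, 2]

path = [0, 1, 3, 1, 2]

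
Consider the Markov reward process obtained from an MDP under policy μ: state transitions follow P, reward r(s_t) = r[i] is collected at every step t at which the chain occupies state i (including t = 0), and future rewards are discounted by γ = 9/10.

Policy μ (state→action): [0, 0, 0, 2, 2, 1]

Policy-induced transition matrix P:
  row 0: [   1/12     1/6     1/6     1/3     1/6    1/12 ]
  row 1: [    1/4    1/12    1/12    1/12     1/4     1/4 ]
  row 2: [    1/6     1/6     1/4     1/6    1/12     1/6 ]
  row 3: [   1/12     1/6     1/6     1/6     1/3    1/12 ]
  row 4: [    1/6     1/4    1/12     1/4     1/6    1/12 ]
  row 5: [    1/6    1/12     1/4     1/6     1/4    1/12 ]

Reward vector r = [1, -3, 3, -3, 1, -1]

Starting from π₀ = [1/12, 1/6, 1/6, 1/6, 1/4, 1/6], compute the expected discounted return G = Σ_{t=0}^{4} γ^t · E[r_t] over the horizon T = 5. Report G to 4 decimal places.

G = -1.3997

t=0: π = [0.0833, 0.1667, 0.1667, 0.1667, 0.2500, 0.1667], E[r] = -0.3333, γ^t·E[r] = -0.333333, running G = -0.333333
t=1: π = [0.1597, 0.1597, 0.1597, 0.1875, 0.2083, 0.1250], E[r] = -0.3194, γ^t·E[r] = -0.287500, running G = -0.620833
t=2: π = [0.1510, 0.1603, 0.1597, 0.1973, 0.2083, 0.1233], E[r] = -0.3576, γ^t·E[r] = -0.289688, running G = -0.910521
t=3: π = [0.1510, 0.1604, 0.1595, 0.1958, 0.2099, 0.1234], E[r] = -0.3526, γ^t·E[r] = -0.257063, running G = -1.167583
t=4: π = [0.1511, 0.1605, 0.1594, 0.1960, 0.2097, 0.1234], E[r] = -0.3538, γ^t·E[r] = -0.232137, running G = -1.399720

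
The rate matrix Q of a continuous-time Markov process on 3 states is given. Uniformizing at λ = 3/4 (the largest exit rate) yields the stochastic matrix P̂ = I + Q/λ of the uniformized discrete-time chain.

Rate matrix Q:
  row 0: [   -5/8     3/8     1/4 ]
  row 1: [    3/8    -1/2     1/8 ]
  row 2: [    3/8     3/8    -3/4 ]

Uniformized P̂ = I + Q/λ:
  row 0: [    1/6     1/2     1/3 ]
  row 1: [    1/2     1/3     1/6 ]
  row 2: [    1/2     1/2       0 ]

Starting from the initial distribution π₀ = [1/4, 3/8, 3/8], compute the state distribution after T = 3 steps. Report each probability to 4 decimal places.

t=0: π = [0.2500, 0.3750, 0.3750]
t=1: π = [0.4167, 0.4375, 0.1458]
t=2: π = [0.3611, 0.4271, 0.2118]
t=3: π = [0.3796, 0.4288, 0.1916]

π = [0.3796, 0.4288, 0.1916]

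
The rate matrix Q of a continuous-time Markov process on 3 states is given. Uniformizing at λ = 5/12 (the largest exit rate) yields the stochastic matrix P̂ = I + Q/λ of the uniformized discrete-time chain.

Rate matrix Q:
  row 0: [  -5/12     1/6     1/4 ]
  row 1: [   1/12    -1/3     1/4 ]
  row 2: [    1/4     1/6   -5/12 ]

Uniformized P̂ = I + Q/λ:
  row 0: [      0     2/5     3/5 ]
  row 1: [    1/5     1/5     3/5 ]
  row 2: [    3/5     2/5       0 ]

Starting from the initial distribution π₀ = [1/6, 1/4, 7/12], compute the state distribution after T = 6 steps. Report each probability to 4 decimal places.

π = [0.2820, 0.3333, 0.3847]

t=0: π = [0.1667, 0.2500, 0.5833]
t=1: π = [0.4000, 0.3500, 0.2500]
t=2: π = [0.2200, 0.3300, 0.4500]
t=3: π = [0.3360, 0.3340, 0.3300]
t=4: π = [0.2648, 0.3332, 0.4020]
t=5: π = [0.3078, 0.3334, 0.3588]
t=6: π = [0.2820, 0.3333, 0.3847]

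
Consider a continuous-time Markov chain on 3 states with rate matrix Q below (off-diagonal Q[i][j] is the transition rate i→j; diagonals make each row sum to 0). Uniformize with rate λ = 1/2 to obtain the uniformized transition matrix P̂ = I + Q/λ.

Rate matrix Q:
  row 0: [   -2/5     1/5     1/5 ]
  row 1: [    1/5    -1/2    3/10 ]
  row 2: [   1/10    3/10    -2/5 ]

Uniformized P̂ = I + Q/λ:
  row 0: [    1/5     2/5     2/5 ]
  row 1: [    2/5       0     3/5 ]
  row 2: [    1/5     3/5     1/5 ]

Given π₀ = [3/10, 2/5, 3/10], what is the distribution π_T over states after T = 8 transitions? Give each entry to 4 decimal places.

t=0: π = [0.3000, 0.4000, 0.3000]
t=1: π = [0.2800, 0.3000, 0.4200]
t=2: π = [0.2600, 0.3640, 0.3760]
t=3: π = [0.2728, 0.3296, 0.3976]
t=4: π = [0.2659, 0.3477, 0.3864]
t=5: π = [0.2695, 0.3382, 0.3923]
t=6: π = [0.2676, 0.3432, 0.3892]
t=7: π = [0.2686, 0.3406, 0.3908]
t=8: π = [0.2681, 0.3419, 0.3900]

π = [0.2681, 0.3419, 0.3900]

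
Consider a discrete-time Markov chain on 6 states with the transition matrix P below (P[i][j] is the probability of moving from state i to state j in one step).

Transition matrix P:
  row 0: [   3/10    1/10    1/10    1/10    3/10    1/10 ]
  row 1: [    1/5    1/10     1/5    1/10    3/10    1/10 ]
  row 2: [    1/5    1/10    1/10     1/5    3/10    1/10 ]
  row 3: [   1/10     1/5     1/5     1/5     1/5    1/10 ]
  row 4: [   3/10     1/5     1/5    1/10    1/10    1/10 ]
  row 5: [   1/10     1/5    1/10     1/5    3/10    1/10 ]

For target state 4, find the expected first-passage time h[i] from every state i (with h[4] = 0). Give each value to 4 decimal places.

h = [3.4919, 3.4958, 3.5312, 3.8847, 0.0000, 3.5316]

First-step conditioning: h[4] = 0; for i ≠ 4, h[i] = 1 + Σ_k P[i][k]·h[k].
  h[0] = 1 + 3/10·h[0] + 1/10·h[1] + 1/10·h[2] + 1/10·h[3] + 1/10·h[5]
  h[1] = 1 + 1/5·h[0] + 1/10·h[1] + 1/5·h[2] + 1/10·h[3] + 1/10·h[5]
  h[2] = 1 + 1/5·h[0] + 1/10·h[1] + 1/10·h[2] + 1/5·h[3] + 1/10·h[5]
  h[3] = 1 + 1/10·h[0] + 1/5·h[1] + 1/5·h[2] + 1/5·h[3] + 1/10·h[5]
  h[5] = 1 + 1/10·h[0] + 1/5·h[1] + 1/10·h[2] + 1/5·h[3] + 1/10·h[5]
Solving the 5×5 linear system over states ≠ 4 gives exactly h = [12700/3637, 89000/25459, 89900/25459, 98900/25459, 0, 89910/25459] (h[4] = 0 is the target).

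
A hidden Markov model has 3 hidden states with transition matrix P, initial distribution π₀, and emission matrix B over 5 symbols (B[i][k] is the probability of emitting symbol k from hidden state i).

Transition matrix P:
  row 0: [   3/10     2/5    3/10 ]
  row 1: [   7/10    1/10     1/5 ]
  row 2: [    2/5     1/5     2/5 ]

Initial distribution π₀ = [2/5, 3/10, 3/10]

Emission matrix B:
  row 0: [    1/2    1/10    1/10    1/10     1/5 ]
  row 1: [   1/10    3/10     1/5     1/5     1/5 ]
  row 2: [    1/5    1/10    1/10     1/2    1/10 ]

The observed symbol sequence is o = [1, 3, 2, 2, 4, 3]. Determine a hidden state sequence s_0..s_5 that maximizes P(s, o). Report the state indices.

path = [1, 2, 0, 1, 0, 2]

t=0: δ = [4.000e-02, 9.000e-02, 3.000e-02]  (obs o_0=1)
t=1: δ = [6.300e-03, 3.200e-03, 9.000e-03]  ψ = [1, 0, 1]  (obs o_1=3)
t=2: δ = [3.600e-04, 5.040e-04, 3.600e-04]  ψ = [2, 0, 2]  (obs o_2=2)
t=3: δ = [3.528e-05, 2.880e-05, 1.440e-05]  ψ = [1, 0, 2]  (obs o_3=2)
t=4: δ = [4.032e-06, 2.822e-06, 1.058e-06]  ψ = [1, 0, 0]  (obs o_4=4)
t=5: δ = [1.976e-07, 3.226e-07, 6.048e-07]  ψ = [1, 0, 0]  (obs o_5=3)
backtrack: best end state = 2; path = [1, 2, 0, 1, 0, 2]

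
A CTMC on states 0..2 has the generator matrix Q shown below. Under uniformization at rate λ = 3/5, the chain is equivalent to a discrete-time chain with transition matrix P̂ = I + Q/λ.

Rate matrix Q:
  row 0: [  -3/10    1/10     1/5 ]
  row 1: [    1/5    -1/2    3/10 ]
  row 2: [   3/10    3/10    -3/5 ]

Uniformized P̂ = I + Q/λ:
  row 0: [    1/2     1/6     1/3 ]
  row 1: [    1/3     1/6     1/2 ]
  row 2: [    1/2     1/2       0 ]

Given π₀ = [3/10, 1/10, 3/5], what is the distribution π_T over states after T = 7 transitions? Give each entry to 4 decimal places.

π = [0.4568, 0.2618, 0.2814]

t=0: π = [0.3000, 0.1000, 0.6000]
t=1: π = [0.4833, 0.3667, 0.1500]
t=2: π = [0.4389, 0.2167, 0.3444]
t=3: π = [0.4639, 0.2815, 0.2546]
t=4: π = [0.4531, 0.2515, 0.2954]
t=5: π = [0.4581, 0.2651, 0.2768]
t=6: π = [0.4558, 0.2589, 0.2853]
t=7: π = [0.4568, 0.2618, 0.2814]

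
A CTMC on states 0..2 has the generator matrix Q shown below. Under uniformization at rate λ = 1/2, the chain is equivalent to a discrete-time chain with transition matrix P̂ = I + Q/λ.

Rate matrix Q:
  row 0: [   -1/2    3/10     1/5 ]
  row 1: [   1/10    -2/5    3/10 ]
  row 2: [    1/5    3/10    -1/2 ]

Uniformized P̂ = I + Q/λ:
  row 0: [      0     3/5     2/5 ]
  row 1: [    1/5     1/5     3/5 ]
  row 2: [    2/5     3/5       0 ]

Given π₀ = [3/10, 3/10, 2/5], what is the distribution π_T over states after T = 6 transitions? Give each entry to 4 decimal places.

π = [0.2232, 0.4280, 0.3487]

t=0: π = [0.3000, 0.3000, 0.4000]
t=1: π = [0.2200, 0.4800, 0.3000]
t=2: π = [0.2160, 0.4080, 0.3760]
t=3: π = [0.2320, 0.4368, 0.3312]
t=4: π = [0.2198, 0.4253, 0.3549]
t=5: π = [0.2270, 0.4299, 0.3431]
t=6: π = [0.2232, 0.4280, 0.3487]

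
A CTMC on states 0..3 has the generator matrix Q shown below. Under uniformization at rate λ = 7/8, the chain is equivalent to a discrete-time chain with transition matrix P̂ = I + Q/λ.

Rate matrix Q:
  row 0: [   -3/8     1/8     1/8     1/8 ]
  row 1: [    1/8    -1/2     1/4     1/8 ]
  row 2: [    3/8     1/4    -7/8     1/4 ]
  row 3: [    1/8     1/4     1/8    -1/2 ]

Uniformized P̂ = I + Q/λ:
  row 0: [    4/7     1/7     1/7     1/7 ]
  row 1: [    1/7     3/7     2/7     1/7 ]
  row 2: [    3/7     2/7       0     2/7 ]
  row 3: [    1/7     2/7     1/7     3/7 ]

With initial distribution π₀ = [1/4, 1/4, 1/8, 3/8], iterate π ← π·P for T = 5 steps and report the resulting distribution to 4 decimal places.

π = [0.3287, 0.2790, 0.1600, 0.2323]

t=0: π = [0.2500, 0.2500, 0.1250, 0.3750]
t=1: π = [0.2857, 0.2857, 0.1607, 0.2679]
t=2: π = [0.3112, 0.2857, 0.1607, 0.2423]
t=3: π = [0.3222, 0.2821, 0.1607, 0.2351]
t=4: π = [0.3268, 0.2800, 0.1602, 0.2330]
t=5: π = [0.3287, 0.2790, 0.1600, 0.2323]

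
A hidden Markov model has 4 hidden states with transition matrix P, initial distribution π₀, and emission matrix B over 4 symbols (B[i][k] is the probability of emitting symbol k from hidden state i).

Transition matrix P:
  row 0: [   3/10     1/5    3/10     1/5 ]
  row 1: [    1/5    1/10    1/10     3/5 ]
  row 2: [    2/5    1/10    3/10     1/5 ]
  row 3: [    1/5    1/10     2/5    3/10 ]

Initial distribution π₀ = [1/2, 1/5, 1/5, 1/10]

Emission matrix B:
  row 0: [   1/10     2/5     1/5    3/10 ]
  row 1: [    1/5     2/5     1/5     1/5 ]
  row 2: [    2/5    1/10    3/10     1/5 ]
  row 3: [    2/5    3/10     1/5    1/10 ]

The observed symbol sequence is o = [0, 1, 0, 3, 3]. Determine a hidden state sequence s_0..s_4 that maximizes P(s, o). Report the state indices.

path = [2, 0, 2, 0, 0]

t=0: δ = [5.000e-02, 4.000e-02, 8.000e-02, 4.000e-02]  (obs o_0=0)
t=1: δ = [1.280e-02, 4.000e-03, 2.400e-03, 7.200e-03]  ψ = [2, 0, 2, 1]  (obs o_1=1)
t=2: δ = [3.840e-04, 5.120e-04, 1.536e-03, 1.024e-03]  ψ = [0, 0, 0, 0]  (obs o_2=0)
t=3: δ = [1.843e-04, 3.072e-05, 9.216e-05, 3.072e-05]  ψ = [2, 2, 2, 1]  (obs o_3=3)
t=4: δ = [1.659e-05, 7.373e-06, 1.106e-05, 3.686e-06]  ψ = [0, 0, 0, 0]  (obs o_4=3)
backtrack: best end state = 0; path = [2, 0, 2, 0, 0]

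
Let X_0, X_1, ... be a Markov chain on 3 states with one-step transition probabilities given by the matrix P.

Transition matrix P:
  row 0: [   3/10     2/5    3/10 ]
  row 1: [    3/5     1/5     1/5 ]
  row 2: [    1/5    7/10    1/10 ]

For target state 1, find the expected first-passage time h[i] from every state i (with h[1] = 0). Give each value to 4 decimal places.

First-step conditioning: h[1] = 0; for i ≠ 1, h[i] = 1 + Σ_k P[i][k]·h[k].
  h[0] = 1 + 3/10·h[0] + 3/10·h[2]
  h[2] = 1 + 1/5·h[0] + 1/10·h[2]
Solving the 2×2 linear system over states ≠ 1 gives exactly h = [40/19, 0, 30/19] (h[1] = 0 is the target).

h = [2.1053, 0.0000, 1.5789]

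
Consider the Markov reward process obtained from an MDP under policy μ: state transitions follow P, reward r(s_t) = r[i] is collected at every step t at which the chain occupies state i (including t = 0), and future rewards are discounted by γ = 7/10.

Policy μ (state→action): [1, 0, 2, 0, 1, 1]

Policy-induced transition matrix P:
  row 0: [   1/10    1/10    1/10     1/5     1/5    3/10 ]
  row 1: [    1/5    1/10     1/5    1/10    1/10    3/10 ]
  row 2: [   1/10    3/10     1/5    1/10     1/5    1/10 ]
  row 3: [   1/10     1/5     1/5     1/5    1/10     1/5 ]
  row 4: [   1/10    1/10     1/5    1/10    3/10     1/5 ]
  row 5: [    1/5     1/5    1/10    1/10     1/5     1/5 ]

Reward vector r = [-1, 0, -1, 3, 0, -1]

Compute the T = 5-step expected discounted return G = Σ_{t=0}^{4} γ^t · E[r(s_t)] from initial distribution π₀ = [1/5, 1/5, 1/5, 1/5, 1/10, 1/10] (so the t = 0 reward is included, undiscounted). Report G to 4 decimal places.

G = -0.1169

t=0: π = [0.2000, 0.2000, 0.2000, 0.2000, 0.1000, 0.1000], E[r] = 0.1000, γ^t·E[r] = 0.100000, running G = 0.100000
t=1: π = [0.1300, 0.1700, 0.1700, 0.1400, 0.1700, 0.2200], E[r] = -0.1000, γ^t·E[r] = -0.070000, running G = 0.030000
t=2: π = [0.1390, 0.1700, 0.1650, 0.1270, 0.1860, 0.2130], E[r] = -0.1360, γ^t·E[r] = -0.066640, running G = -0.036640
t=3: π = [0.1383, 0.1670, 0.1648, 0.1266, 0.1889, 0.2144], E[r] = -0.1377, γ^t·E[r] = -0.047231, running G = -0.083871
t=4: π = [0.1381, 0.1671, 0.1647, 0.1265, 0.1895, 0.2141], E[r] = -0.1375, γ^t·E[r] = -0.033002, running G = -0.116873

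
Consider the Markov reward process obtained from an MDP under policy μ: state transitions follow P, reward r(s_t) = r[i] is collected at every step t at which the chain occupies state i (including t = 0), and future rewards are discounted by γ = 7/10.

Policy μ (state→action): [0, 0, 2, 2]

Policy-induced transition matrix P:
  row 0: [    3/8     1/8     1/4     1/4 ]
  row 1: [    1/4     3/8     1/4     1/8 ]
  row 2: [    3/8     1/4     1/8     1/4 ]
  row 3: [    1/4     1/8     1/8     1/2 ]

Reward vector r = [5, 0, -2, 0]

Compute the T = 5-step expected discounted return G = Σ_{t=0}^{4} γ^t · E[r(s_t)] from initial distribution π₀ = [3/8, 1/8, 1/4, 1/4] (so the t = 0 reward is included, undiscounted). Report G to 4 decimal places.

t=0: π = [0.3750, 0.1250, 0.2500, 0.2500], E[r] = 1.3750, γ^t·E[r] = 1.375000, running G = 1.375000
t=1: π = [0.3281, 0.1875, 0.1875, 0.2969], E[r] = 1.2656, γ^t·E[r] = 0.885938, running G = 2.260938
t=2: π = [0.3145, 0.1953, 0.1895, 0.3008], E[r] = 1.1934, γ^t·E[r] = 0.584746, running G = 2.845684
t=3: π = [0.3130, 0.1975, 0.1887, 0.3008], E[r] = 1.1875, γ^t·E[r] = 0.407313, running G = 3.252996
t=4: π = [0.3127, 0.1980, 0.1888, 0.3005], E[r] = 1.1859, γ^t·E[r] = 0.284745, running G = 3.537741

G = 3.5377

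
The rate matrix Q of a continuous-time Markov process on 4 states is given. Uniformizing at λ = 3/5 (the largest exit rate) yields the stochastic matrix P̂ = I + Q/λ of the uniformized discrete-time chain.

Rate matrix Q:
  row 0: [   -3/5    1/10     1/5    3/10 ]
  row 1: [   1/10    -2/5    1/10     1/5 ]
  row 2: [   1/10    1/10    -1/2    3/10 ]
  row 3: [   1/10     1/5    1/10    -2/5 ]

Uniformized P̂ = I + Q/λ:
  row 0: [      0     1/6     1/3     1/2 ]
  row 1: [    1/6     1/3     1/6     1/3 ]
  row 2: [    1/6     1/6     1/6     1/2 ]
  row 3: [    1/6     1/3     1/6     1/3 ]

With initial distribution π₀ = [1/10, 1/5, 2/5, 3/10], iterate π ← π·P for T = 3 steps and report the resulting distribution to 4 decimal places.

π = [0.1431, 0.2778, 0.1903, 0.3889]

t=0: π = [0.1000, 0.2000, 0.4000, 0.3000]
t=1: π = [0.1500, 0.2500, 0.1833, 0.4167]
t=2: π = [0.1417, 0.2778, 0.1917, 0.3889]
t=3: π = [0.1431, 0.2778, 0.1903, 0.3889]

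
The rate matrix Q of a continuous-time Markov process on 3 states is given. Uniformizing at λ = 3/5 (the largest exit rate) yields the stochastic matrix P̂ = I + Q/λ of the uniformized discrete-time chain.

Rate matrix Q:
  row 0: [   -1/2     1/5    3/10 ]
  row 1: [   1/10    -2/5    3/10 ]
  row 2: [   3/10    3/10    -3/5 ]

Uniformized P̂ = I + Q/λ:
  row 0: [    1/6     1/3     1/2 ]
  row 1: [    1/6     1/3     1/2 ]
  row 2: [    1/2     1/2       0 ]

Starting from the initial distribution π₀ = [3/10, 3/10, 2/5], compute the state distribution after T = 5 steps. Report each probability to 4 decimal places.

t=0: π = [0.3000, 0.3000, 0.4000]
t=1: π = [0.3000, 0.4000, 0.3000]
t=2: π = [0.2667, 0.3833, 0.3500]
t=3: π = [0.2833, 0.3917, 0.3250]
t=4: π = [0.2750, 0.3875, 0.3375]
t=5: π = [0.2792, 0.3896, 0.3313]

π = [0.2792, 0.3896, 0.3313]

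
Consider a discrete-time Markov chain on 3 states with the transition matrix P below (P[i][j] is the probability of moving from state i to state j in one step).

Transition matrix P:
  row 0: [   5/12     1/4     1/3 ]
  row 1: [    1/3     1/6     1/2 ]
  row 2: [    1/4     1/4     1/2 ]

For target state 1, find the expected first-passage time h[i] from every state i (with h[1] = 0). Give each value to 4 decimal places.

h = [4.0000, 0.0000, 4.0000]

First-step conditioning: h[1] = 0; for i ≠ 1, h[i] = 1 + Σ_k P[i][k]·h[k].
  h[0] = 1 + 5/12·h[0] + 1/3·h[2]
  h[2] = 1 + 1/4·h[0] + 1/2·h[2]
Solving the 2×2 linear system over states ≠ 1 gives exactly h = [4, 0, 4] (h[1] = 0 is the target).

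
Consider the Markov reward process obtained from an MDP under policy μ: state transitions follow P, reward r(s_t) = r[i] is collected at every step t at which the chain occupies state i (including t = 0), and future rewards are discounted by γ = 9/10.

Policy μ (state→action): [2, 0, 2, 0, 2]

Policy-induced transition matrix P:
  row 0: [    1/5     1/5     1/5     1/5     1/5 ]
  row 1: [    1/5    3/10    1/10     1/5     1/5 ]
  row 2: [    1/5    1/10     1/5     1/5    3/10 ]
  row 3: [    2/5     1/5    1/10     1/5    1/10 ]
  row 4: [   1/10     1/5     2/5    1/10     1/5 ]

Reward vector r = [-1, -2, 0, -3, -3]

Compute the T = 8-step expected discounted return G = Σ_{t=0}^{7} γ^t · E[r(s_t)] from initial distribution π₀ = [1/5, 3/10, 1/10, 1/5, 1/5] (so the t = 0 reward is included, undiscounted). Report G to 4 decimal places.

G = -10.2846

t=0: π = [0.2000, 0.3000, 0.1000, 0.2000, 0.2000], E[r] = -2.0000, γ^t·E[r] = -2.000000, running G = -2.000000
t=1: π = [0.2200, 0.2200, 0.1900, 0.1800, 0.1900], E[r] = -1.7700, γ^t·E[r] = -1.593000, running G = -3.593000
t=2: π = [0.2170, 0.2030, 0.1980, 0.1810, 0.2010], E[r] = -1.7690, γ^t·E[r] = -1.432890, running G = -5.025890
t=3: π = [0.2161, 0.2005, 0.2018, 0.1799, 0.2017], E[r] = -1.7619, γ^t·E[r] = -1.284425, running G = -6.310315
t=4: π = [0.2158, 0.1999, 0.2023, 0.1798, 0.2022], E[r] = -1.7616, γ^t·E[r] = -1.155792, running G = -7.466107
t=5: π = [0.2157, 0.1998, 0.2025, 0.1798, 0.2022], E[r] = -1.7613, γ^t·E[r] = -1.040057, running G = -8.506164
t=6: π = [0.2157, 0.1997, 0.2025, 0.1798, 0.2023], E[r] = -1.7613, γ^t·E[r] = -0.936038, running G = -9.442202
t=7: π = [0.2157, 0.1997, 0.2025, 0.1798, 0.2023], E[r] = -1.7613, γ^t·E[r] = -0.842429, running G = -10.284632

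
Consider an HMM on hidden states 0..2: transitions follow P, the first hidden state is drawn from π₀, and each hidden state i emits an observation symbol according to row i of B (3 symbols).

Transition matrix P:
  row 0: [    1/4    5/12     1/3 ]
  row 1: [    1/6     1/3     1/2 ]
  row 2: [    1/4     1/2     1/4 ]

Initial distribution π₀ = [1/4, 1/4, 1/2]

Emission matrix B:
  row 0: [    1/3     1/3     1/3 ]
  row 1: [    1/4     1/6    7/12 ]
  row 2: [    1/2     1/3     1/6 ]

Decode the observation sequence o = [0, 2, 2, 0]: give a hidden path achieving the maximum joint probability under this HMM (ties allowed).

t=0: δ = [8.333e-02, 6.250e-02, 2.500e-01]  (obs o_0=0)
t=1: δ = [2.083e-02, 7.292e-02, 1.042e-02]  ψ = [2, 2, 2]  (obs o_1=2)
t=2: δ = [4.051e-03, 1.418e-02, 6.076e-03]  ψ = [1, 1, 1]  (obs o_2=2)
t=3: δ = [7.877e-04, 1.182e-03, 3.545e-03]  ψ = [1, 1, 1]  (obs o_3=0)
backtrack: best end state = 2; path = [2, 1, 1, 2]

path = [2, 1, 1, 2]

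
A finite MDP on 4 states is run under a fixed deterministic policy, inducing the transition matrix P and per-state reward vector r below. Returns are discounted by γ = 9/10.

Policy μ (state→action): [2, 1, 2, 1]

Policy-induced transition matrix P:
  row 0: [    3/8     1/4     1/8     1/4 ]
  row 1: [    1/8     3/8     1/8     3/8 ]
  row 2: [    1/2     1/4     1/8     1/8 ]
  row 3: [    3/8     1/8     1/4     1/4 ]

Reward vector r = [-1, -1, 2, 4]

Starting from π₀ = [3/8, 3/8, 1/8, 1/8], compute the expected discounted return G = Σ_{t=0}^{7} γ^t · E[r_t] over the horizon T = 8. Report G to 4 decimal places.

t=0: π = [0.3750, 0.3750, 0.1250, 0.1250], E[r] = 0.0000, γ^t·E[r] = 0.000000, running G = 0.000000
t=1: π = [0.2969, 0.2813, 0.1406, 0.2813], E[r] = 0.8281, γ^t·E[r] = 0.745313, running G = 0.745313
t=2: π = [0.3223, 0.2500, 0.1602, 0.2676], E[r] = 0.8184, γ^t·E[r] = 0.662871, running G = 1.408184
t=3: π = [0.3325, 0.2478, 0.1584, 0.2612], E[r] = 0.7815, γ^t·E[r] = 0.569709, running G = 1.977893
t=4: π = [0.3329, 0.2483, 0.1577, 0.2612], E[r] = 0.7788, γ^t·E[r] = 0.510976, running G = 2.488869
t=5: π = [0.3326, 0.2484, 0.1576, 0.2613], E[r] = 0.7796, γ^t·E[r] = 0.460349, running G = 2.949219
t=6: π = [0.3326, 0.2484, 0.1577, 0.2613], E[r] = 0.7797, γ^t·E[r] = 0.414374, running G = 3.363592
t=7: π = [0.3326, 0.2484, 0.1577, 0.2613], E[r] = 0.7797, γ^t·E[r] = 0.372929, running G = 3.736521

G = 3.7365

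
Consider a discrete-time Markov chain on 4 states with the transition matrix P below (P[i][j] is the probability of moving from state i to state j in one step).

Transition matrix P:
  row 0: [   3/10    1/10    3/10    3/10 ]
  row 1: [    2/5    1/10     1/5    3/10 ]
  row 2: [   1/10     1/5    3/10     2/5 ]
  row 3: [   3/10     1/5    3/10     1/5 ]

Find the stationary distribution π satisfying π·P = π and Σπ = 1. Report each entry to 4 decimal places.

π = [0.2590, 0.1583, 0.2842, 0.2986]

Balance equations π_j = Σ_i π_i·P[i][j]:
  π_0 = 3/10·π_0 + 2/5·π_1 + 1/10·π_2 + 3/10·π_3
  π_1 = 1/10·π_0 + 1/10·π_1 + 1/5·π_2 + 1/5·π_3
  π_2 = 3/10·π_0 + 1/5·π_1 + 3/10·π_2 + 3/10·π_3
  normalize: π_0 + π_1 + π_2 + π_3 = 1
Solving the linear system gives exactly π = [36/139, 22/139, 79/278, 83/278].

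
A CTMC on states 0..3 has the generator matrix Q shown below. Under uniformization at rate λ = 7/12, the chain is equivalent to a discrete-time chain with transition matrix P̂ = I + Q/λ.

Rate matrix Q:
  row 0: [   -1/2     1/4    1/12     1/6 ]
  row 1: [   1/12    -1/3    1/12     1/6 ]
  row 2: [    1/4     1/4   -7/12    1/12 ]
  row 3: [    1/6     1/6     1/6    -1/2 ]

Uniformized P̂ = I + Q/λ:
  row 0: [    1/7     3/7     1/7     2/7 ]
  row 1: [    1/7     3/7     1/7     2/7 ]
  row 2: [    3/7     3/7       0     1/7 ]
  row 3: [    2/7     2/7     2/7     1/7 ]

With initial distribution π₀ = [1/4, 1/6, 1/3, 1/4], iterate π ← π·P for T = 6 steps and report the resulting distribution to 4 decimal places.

t=0: π = [0.2500, 0.1667, 0.3333, 0.2500]
t=1: π = [0.2738, 0.3929, 0.1310, 0.2024]
t=2: π = [0.2092, 0.3997, 0.1531, 0.2381]
t=3: π = [0.2206, 0.3946, 0.1550, 0.2298]
t=4: π = [0.2200, 0.3957, 0.1535, 0.2307]
t=5: π = [0.2197, 0.3956, 0.1539, 0.2308]
t=6: π = [0.2198, 0.3956, 0.1538, 0.2308]

π = [0.2198, 0.3956, 0.1538, 0.2308]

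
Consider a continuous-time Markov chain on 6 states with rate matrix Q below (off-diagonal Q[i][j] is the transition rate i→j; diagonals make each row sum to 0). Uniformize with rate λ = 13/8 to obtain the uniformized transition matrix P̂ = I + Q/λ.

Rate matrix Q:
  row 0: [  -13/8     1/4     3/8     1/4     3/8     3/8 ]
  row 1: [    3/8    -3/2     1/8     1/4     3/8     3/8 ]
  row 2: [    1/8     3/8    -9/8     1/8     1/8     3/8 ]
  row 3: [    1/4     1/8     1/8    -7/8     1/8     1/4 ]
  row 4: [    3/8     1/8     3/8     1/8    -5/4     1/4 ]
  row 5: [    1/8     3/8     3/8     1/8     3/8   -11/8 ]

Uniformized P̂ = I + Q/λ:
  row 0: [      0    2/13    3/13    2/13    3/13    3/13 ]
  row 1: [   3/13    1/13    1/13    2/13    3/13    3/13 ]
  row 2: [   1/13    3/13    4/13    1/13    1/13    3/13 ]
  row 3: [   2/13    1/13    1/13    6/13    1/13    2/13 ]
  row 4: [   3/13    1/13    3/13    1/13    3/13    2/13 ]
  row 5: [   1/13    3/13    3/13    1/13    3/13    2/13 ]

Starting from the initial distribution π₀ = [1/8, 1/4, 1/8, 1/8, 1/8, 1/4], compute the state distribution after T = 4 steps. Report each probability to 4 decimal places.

t=0: π = [0.1250, 0.2500, 0.1250, 0.1250, 0.1250, 0.2500]
t=1: π = [0.1346, 0.1442, 0.1827, 0.1538, 0.1923, 0.1923]
t=2: π = [0.1302, 0.1450, 0.1990, 0.1575, 0.1790, 0.1893]
t=3: π = [0.1289, 0.1467, 0.1995, 0.1587, 0.1759, 0.1903]
t=4: π = [0.1288, 0.1468, 0.1991, 0.1592, 0.1757, 0.1904]

π = [0.1288, 0.1468, 0.1991, 0.1592, 0.1757, 0.1904]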